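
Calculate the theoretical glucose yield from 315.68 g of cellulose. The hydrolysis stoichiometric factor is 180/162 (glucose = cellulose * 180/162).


glucose = cellulose * 180/162
= 315.68 * 180/162
= 350.7556 g

350.7556 g


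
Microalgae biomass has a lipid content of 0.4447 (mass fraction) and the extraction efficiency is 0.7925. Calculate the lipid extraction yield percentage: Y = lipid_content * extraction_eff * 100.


Y = lipid_content * extraction_eff * 100
= 0.4447 * 0.7925 * 100
= 35.2425%

35.2425%


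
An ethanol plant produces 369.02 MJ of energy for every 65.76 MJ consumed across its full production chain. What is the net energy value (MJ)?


NEV = E_out - E_in
= 369.02 - 65.76
= 303.2600 MJ

303.2600 MJ


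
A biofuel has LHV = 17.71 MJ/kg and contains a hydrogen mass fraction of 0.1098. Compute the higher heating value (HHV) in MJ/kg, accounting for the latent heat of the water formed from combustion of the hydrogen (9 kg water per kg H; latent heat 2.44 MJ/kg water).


HHV = LHV + H_frac * 9 * 2.44
= 17.71 + 0.1098 * 9 * 2.44
= 20.1212 MJ/kg

20.1212 MJ/kg


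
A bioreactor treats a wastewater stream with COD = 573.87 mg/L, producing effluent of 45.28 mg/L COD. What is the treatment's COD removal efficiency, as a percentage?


eta = (COD_in - COD_out) / COD_in * 100
= (573.87 - 45.28) / 573.87 * 100
= 92.1097%

92.1097%


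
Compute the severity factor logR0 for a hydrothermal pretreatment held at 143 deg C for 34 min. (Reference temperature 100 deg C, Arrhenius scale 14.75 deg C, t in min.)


logR0 = log10(t * exp((T - 100) / 14.75))
= log10(34 * exp((143 - 100) / 14.75))
= 2.7976

2.7976


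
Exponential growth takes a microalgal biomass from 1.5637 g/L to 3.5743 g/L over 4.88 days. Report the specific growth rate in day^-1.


mu = ln(X2/X1) / dt
= ln(3.5743/1.5637) / 4.88
= 0.1694 per day

0.1694 per day


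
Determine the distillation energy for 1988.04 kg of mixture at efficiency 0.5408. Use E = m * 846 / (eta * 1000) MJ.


E = m * 846 / (eta * 1000)
= 1988.04 * 846 / (0.5408 * 1000)
= 3109.9886 MJ

3109.9886 MJ


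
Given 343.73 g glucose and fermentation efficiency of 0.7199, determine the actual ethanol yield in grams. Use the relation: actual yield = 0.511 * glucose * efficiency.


Actual ethanol: m = 0.511 * 343.73 * 0.7199
m = 126.4476 g

126.4476 g


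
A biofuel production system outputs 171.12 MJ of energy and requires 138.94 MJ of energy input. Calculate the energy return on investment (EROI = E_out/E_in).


EROI = E_out / E_in
= 171.12 / 138.94
= 1.2316

1.2316


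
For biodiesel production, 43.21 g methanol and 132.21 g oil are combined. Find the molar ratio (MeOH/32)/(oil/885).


Molar ratio = n_MeOH / n_oil = (MeOH/32) / (oil/885) = (MeOH * 885) / (32 * oil)
= (43.21 * 885) / (32 * 132.21)
= 9.0389

9.0389


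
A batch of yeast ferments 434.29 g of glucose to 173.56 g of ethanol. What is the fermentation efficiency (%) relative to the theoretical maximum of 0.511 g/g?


Fermentation efficiency = (actual / (0.511 * glucose)) * 100
= (173.56 / (0.511 * 434.29)) * 100
= 78.2076%

78.2076%


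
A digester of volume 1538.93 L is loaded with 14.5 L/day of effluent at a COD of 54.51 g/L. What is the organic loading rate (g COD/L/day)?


OLR = Q * S / V
= 14.5 * 54.51 / 1538.93
= 0.5136 g/L/day

0.5136 g/L/day


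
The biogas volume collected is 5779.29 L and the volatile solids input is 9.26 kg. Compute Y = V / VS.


Y = V / VS
= 5779.29 / 9.26
= 624.1134 L/kg VS

624.1134 L/kg VS


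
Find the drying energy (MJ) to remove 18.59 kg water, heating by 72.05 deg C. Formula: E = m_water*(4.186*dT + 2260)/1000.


E = m_water * (4.186 * dT + 2260) / 1000
= 18.59 * (4.186 * 72.05 + 2260) / 1000
= 47.6202 MJ

47.6202 MJ


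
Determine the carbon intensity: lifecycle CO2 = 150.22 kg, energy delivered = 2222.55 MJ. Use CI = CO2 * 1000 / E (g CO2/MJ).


CI = CO2 * 1000 / E
= 150.22 * 1000 / 2222.55
= 67.5890 g CO2/MJ

67.5890 g CO2/MJ


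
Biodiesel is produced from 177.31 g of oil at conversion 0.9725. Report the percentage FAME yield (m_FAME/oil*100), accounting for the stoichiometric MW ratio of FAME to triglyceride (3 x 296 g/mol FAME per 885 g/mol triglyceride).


m_FAME = oil * conv * (3 * 296 / 885) = oil * conv * (888/885)
= 177.31 * 0.9725 * 888 / 885
= 173.0185 g
Y = m_FAME / oil * 100 = conv * (888/885) * 100
= 0.9725 * 888 / 885 * 100
= 97.58%

97.58%


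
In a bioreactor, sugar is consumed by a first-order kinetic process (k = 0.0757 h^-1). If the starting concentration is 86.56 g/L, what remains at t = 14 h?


S = S0 * exp(-k * t)
S = 86.56 * exp(-0.0757 * 14)
S = 29.9952 g/L

29.9952 g/L


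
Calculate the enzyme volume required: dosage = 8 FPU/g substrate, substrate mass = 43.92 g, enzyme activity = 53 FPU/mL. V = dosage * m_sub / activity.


V = dosage * m_sub / activity
V = 8 * 43.92 / 53
V = 6.6294 mL

6.6294 mL


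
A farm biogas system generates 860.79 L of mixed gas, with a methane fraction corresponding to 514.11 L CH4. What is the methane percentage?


CH4% = V_CH4 / V_total * 100
= 514.11 / 860.79 * 100
= 59.7254%

59.7254%


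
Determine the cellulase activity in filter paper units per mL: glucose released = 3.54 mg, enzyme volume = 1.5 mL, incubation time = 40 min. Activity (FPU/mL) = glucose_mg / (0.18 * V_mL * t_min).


Activity = glucose_mg / (0.18 mg/umol * V_mL * t_min)
= 3.54 / (0.18 * 1.5 * 40)
= 0.3278 FPU/mL

0.3278 FPU/mL


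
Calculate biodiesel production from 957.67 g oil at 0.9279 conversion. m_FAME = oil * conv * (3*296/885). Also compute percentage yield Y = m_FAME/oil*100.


m_FAME = oil * conv * (3 * 296 / 885) = oil * conv * (888/885)
= 957.67 * 0.9279 * 888 / 885
= 891.6343 g
Y = m_FAME / oil * 100 = conv * (888/885) * 100
= 0.9279 * 888 / 885 * 100
= 93.10%

891.6343 g FAME; Y = 93.10%


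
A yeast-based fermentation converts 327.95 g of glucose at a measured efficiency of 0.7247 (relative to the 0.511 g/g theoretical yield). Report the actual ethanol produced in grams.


Actual ethanol: m = 0.511 * 327.95 * 0.7247
m = 121.4470 g

121.4470 g


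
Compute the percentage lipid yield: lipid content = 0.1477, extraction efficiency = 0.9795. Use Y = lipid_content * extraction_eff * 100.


Y = lipid_content * extraction_eff * 100
= 0.1477 * 0.9795 * 100
= 14.4672%

14.4672%


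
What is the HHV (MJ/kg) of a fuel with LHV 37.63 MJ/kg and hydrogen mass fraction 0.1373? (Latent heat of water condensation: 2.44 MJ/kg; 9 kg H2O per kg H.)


HHV = LHV + H_frac * 9 * 2.44
= 37.63 + 0.1373 * 9 * 2.44
= 40.6451 MJ/kg

40.6451 MJ/kg


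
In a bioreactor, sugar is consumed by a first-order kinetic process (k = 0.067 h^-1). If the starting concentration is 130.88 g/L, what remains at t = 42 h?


S = S0 * exp(-k * t)
S = 130.88 * exp(-0.067 * 42)
S = 7.8482 g/L

7.8482 g/L


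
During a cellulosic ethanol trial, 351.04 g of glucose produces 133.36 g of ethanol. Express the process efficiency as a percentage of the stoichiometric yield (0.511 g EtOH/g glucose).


Fermentation efficiency = (actual / (0.511 * glucose)) * 100
= (133.36 / (0.511 * 351.04)) * 100
= 74.3444%

74.3444%


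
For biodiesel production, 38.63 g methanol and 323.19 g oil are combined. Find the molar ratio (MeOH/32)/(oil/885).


Molar ratio = n_MeOH / n_oil = (MeOH/32) / (oil/885) = (MeOH * 885) / (32 * oil)
= (38.63 * 885) / (32 * 323.19)
= 3.3057

3.3057


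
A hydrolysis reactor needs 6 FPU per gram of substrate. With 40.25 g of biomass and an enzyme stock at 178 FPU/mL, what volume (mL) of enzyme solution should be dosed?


V = dosage * m_sub / activity
V = 6 * 40.25 / 178
V = 1.3567 mL

1.3567 mL


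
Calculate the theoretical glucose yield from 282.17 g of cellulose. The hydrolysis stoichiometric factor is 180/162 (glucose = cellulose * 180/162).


glucose = cellulose * 180/162
= 282.17 * 180/162
= 313.5222 g

313.5222 g


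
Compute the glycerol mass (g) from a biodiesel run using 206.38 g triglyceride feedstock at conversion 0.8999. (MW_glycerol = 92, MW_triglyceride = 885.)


glycerol = oil * conv * (92/885)
= 206.38 * 0.8999 * 92 / 885
= 19.3066 g

19.3066 g


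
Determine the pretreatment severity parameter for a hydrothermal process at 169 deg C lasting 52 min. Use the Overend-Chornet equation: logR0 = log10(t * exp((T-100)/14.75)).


logR0 = log10(t * exp((T - 100) / 14.75))
= log10(52 * exp((169 - 100) / 14.75))
= 3.7476

3.7476


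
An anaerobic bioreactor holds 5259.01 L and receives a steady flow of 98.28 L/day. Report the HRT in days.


HRT = V / Q
= 5259.01 / 98.28
= 53.5105 days

53.5105 days


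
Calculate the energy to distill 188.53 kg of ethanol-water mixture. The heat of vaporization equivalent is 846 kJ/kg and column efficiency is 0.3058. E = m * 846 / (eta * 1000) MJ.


E = m * 846 / (eta * 1000)
= 188.53 * 846 / (0.3058 * 1000)
= 521.5709 MJ

521.5709 MJ


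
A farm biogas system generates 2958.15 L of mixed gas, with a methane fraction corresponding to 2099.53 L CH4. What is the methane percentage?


CH4% = V_CH4 / V_total * 100
= 2099.53 / 2958.15 * 100
= 70.9744%

70.9744%


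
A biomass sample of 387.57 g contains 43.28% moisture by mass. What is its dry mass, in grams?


Wd = Ww * (1 - MC/100)
= 387.57 * (1 - 43.28/100)
= 219.8297 g

219.8297 g


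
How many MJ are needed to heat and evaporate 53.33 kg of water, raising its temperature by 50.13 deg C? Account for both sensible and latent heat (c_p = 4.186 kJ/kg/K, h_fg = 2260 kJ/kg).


E = m_water * (4.186 * dT + 2260) / 1000
= 53.33 * (4.186 * 50.13 + 2260) / 1000
= 131.7168 MJ

131.7168 MJ


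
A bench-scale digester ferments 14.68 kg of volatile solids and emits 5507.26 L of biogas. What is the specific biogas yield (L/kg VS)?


Y = V / VS
= 5507.26 / 14.68
= 375.1540 L/kg VS

375.1540 L/kg VS


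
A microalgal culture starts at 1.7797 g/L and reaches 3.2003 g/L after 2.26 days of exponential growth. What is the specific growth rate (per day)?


mu = ln(X2/X1) / dt
= ln(3.2003/1.7797) / 2.26
= 0.2596 per day

0.2596 per day


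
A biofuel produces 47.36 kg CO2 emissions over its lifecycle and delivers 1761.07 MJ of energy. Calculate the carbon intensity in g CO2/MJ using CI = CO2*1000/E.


CI = CO2 * 1000 / E
= 47.36 * 1000 / 1761.07
= 26.8927 g CO2/MJ

26.8927 g CO2/MJ


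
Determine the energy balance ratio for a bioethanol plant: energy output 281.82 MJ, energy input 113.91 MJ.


EROI = E_out / E_in
= 281.82 / 113.91
= 2.4741

2.4741


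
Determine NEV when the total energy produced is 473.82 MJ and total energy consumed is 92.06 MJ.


NEV = E_out - E_in
= 473.82 - 92.06
= 381.7600 MJ

381.7600 MJ


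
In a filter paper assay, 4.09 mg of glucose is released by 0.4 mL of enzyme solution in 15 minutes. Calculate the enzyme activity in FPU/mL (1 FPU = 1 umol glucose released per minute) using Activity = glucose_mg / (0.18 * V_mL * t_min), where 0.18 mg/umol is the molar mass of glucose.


Activity = glucose_mg / (0.18 mg/umol * V_mL * t_min)
= 4.09 / (0.18 * 0.4 * 15)
= 3.7870 FPU/mL

3.7870 FPU/mL


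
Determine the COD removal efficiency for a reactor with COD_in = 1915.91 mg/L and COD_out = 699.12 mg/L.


eta = (COD_in - COD_out) / COD_in * 100
= (1915.91 - 699.12) / 1915.91 * 100
= 63.5098%

63.5098%


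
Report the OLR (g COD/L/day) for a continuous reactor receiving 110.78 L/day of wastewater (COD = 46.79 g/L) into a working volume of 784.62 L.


OLR = Q * S / V
= 110.78 * 46.79 / 784.62
= 6.6063 g/L/day

6.6063 g/L/day


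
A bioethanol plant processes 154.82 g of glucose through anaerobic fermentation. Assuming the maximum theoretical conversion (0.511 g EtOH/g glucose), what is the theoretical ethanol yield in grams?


Theoretical ethanol yield: m_EtOH = 0.511 * m_glucose
m_EtOH = 0.511 * 154.82 = 79.1130 g

79.1130 g


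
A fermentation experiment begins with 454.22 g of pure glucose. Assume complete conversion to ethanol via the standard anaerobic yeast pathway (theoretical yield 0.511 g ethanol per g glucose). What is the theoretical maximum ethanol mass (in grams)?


Theoretical ethanol yield: m_EtOH = 0.511 * m_glucose
m_EtOH = 0.511 * 454.22 = 232.1064 g

232.1064 g


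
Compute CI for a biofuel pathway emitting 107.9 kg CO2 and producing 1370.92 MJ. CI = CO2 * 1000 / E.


CI = CO2 * 1000 / E
= 107.9 * 1000 / 1370.92
= 78.7063 g CO2/MJ

78.7063 g CO2/MJ


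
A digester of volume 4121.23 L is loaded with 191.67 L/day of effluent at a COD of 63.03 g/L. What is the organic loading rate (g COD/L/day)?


OLR = Q * S / V
= 191.67 * 63.03 / 4121.23
= 2.9314 g/L/day

2.9314 g/L/day


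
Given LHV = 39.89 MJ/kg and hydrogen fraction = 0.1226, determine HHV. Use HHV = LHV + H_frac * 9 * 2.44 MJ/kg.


HHV = LHV + H_frac * 9 * 2.44
= 39.89 + 0.1226 * 9 * 2.44
= 42.5823 MJ/kg

42.5823 MJ/kg


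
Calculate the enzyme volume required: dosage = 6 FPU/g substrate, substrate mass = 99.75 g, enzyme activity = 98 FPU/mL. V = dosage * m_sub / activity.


V = dosage * m_sub / activity
V = 6 * 99.75 / 98
V = 6.1071 mL

6.1071 mL


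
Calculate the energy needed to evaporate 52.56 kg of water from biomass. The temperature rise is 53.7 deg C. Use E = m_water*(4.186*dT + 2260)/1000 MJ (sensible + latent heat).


E = m_water * (4.186 * dT + 2260) / 1000
= 52.56 * (4.186 * 53.7 + 2260) / 1000
= 130.6005 MJ

130.6005 MJ


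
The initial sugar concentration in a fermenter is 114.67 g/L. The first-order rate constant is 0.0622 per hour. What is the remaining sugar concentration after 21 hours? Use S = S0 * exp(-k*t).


S = S0 * exp(-k * t)
S = 114.67 * exp(-0.0622 * 21)
S = 31.0581 g/L

31.0581 g/L


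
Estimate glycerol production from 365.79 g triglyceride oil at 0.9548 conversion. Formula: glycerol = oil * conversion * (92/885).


glycerol = oil * conv * (92/885)
= 365.79 * 0.9548 * 92 / 885
= 36.3069 g

36.3069 g


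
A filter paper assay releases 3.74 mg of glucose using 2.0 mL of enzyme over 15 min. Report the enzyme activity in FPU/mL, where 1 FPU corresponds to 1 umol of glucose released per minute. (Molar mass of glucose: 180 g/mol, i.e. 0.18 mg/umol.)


Activity = glucose_mg / (0.18 mg/umol * V_mL * t_min)
= 3.74 / (0.18 * 2.0 * 15)
= 0.6926 FPU/mL

0.6926 FPU/mL


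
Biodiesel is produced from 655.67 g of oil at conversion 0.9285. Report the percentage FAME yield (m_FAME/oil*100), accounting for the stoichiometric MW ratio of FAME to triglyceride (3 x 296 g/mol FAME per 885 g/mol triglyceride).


m_FAME = oil * conv * (3 * 296 / 885) = oil * conv * (888/885)
= 655.67 * 0.9285 * 888 / 885
= 610.8533 g
Y = m_FAME / oil * 100 = conv * (888/885) * 100
= 0.9285 * 888 / 885 * 100
= 93.16%

93.16%


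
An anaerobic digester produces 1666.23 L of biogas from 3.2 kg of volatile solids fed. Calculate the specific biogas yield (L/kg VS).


Y = V / VS
= 1666.23 / 3.2
= 520.6969 L/kg VS

520.6969 L/kg VS


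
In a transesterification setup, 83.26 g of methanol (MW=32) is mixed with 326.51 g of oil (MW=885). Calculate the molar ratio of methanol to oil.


Molar ratio = n_MeOH / n_oil = (MeOH/32) / (oil/885) = (MeOH * 885) / (32 * oil)
= (83.26 * 885) / (32 * 326.51)
= 7.0523

7.0523


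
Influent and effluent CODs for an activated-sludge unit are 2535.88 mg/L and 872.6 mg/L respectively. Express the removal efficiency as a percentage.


eta = (COD_in - COD_out) / COD_in * 100
= (2535.88 - 872.6) / 2535.88 * 100
= 65.5899%

65.5899%


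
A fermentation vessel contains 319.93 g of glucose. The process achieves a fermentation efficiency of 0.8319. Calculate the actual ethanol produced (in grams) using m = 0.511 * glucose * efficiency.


Actual ethanol: m = 0.511 * 319.93 * 0.8319
m = 136.0025 g

136.0025 g


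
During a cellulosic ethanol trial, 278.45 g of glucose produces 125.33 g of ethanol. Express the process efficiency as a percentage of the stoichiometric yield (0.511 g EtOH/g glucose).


Fermentation efficiency = (actual / (0.511 * glucose)) * 100
= (125.33 / (0.511 * 278.45)) * 100
= 88.0819%

88.0819%


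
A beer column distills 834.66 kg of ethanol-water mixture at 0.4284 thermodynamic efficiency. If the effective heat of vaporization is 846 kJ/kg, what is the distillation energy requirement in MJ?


E = m * 846 / (eta * 1000)
= 834.66 * 846 / (0.4284 * 1000)
= 1648.2782 MJ

1648.2782 MJ


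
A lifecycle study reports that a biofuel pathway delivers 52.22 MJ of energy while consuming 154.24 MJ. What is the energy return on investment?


EROI = E_out / E_in
= 52.22 / 154.24
= 0.3386

0.3386


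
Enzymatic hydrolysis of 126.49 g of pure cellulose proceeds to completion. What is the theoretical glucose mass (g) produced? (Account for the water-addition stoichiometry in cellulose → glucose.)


glucose = cellulose * 180/162
= 126.49 * 180/162
= 140.5444 g

140.5444 g


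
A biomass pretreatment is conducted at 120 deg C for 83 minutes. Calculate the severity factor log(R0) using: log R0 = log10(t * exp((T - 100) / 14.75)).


logR0 = log10(t * exp((T - 100) / 14.75))
= log10(83 * exp((120 - 100) / 14.75))
= 2.5080

2.5080


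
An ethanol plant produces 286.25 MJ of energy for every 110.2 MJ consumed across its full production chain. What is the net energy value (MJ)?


NEV = E_out - E_in
= 286.25 - 110.2
= 176.0500 MJ

176.0500 MJ


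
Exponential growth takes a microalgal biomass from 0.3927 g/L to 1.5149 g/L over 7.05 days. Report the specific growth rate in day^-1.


mu = ln(X2/X1) / dt
= ln(1.5149/0.3927) / 7.05
= 0.1915 per day

0.1915 per day


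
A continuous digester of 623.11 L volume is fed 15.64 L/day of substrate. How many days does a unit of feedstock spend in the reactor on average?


HRT = V / Q
= 623.11 / 15.64
= 39.8408 days

39.8408 days


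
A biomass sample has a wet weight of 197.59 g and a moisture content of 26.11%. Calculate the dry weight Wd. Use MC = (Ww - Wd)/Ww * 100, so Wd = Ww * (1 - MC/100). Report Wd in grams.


Wd = Ww * (1 - MC/100)
= 197.59 * (1 - 26.11/100)
= 145.9993 g

145.9993 g


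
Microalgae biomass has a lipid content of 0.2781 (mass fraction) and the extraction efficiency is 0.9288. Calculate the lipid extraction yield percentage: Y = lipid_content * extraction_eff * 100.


Y = lipid_content * extraction_eff * 100
= 0.2781 * 0.9288 * 100
= 25.8299%

25.8299%


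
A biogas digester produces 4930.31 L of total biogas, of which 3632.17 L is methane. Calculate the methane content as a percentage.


CH4% = V_CH4 / V_total * 100
= 3632.17 / 4930.31 * 100
= 73.6702%

73.6702%


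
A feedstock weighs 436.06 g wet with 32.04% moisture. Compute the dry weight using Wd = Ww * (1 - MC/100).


Wd = Ww * (1 - MC/100)
= 436.06 * (1 - 32.04/100)
= 296.3464 g

296.3464 g


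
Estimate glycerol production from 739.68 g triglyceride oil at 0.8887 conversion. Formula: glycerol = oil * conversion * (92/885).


glycerol = oil * conv * (92/885)
= 739.68 * 0.8887 * 92 / 885
= 68.3351 g

68.3351 g


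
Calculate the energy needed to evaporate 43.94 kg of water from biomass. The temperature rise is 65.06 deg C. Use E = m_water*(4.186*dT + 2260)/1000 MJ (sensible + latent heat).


E = m_water * (4.186 * dT + 2260) / 1000
= 43.94 * (4.186 * 65.06 + 2260) / 1000
= 111.2711 MJ

111.2711 MJ


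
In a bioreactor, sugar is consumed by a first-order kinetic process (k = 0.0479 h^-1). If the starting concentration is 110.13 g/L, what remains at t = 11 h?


S = S0 * exp(-k * t)
S = 110.13 * exp(-0.0479 * 11)
S = 65.0243 g/L

65.0243 g/L


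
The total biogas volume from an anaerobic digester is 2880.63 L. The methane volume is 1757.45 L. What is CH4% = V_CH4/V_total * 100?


CH4% = V_CH4 / V_total * 100
= 1757.45 / 2880.63 * 100
= 61.0092%

61.0092%


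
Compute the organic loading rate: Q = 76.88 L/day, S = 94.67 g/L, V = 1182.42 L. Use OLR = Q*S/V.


OLR = Q * S / V
= 76.88 * 94.67 / 1182.42
= 6.1554 g/L/day

6.1554 g/L/day


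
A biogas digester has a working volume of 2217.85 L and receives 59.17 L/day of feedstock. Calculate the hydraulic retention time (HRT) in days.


HRT = V / Q
= 2217.85 / 59.17
= 37.4827 days

37.4827 days


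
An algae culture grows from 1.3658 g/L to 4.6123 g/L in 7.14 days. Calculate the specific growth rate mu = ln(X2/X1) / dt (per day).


mu = ln(X2/X1) / dt
= ln(4.6123/1.3658) / 7.14
= 0.1704 per day

0.1704 per day


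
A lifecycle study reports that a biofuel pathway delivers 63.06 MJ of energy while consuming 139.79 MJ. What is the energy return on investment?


EROI = E_out / E_in
= 63.06 / 139.79
= 0.4511

0.4511


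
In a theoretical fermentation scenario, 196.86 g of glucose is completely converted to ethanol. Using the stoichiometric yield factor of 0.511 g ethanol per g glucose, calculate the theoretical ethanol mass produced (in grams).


Theoretical ethanol yield: m_EtOH = 0.511 * m_glucose
m_EtOH = 0.511 * 196.86 = 100.5955 g

100.5955 g


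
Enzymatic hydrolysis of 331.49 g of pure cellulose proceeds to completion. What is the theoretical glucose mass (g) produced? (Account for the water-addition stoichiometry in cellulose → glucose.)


glucose = cellulose * 180/162
= 331.49 * 180/162
= 368.3222 g

368.3222 g


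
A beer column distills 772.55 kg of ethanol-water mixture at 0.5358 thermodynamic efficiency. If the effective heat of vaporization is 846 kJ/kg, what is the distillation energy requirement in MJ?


E = m * 846 / (eta * 1000)
= 772.55 * 846 / (0.5358 * 1000)
= 1219.8158 MJ

1219.8158 MJ


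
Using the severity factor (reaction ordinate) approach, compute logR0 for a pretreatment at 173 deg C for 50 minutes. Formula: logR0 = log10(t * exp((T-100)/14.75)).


logR0 = log10(t * exp((T - 100) / 14.75))
= log10(50 * exp((173 - 100) / 14.75))
= 3.8484

3.8484


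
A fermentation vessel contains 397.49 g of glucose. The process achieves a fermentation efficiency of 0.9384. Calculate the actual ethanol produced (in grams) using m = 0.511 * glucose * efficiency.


Actual ethanol: m = 0.511 * 397.49 * 0.9384
m = 190.6054 g

190.6054 g


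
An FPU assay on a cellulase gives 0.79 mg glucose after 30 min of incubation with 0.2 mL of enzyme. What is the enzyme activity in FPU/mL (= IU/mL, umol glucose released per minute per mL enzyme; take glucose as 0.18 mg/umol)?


Activity = glucose_mg / (0.18 mg/umol * V_mL * t_min)
= 0.79 / (0.18 * 0.2 * 30)
= 0.7315 FPU/mL

0.7315 FPU/mL


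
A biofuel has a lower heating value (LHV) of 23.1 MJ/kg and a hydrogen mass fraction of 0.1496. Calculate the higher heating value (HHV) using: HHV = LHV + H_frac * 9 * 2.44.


HHV = LHV + H_frac * 9 * 2.44
= 23.1 + 0.1496 * 9 * 2.44
= 26.3852 MJ/kg

26.3852 MJ/kg


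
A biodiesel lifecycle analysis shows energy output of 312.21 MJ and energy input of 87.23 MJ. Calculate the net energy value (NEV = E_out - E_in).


NEV = E_out - E_in
= 312.21 - 87.23
= 224.9800 MJ

224.9800 MJ


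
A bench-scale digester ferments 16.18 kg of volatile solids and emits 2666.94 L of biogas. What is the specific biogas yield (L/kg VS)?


Y = V / VS
= 2666.94 / 16.18
= 164.8294 L/kg VS

164.8294 L/kg VS


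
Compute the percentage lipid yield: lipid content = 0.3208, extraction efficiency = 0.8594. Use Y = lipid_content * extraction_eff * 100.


Y = lipid_content * extraction_eff * 100
= 0.3208 * 0.8594 * 100
= 27.5696%

27.5696%


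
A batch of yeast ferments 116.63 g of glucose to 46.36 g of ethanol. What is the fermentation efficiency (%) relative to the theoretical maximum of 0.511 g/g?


Fermentation efficiency = (actual / (0.511 * glucose)) * 100
= (46.36 / (0.511 * 116.63)) * 100
= 77.7879%

77.7879%


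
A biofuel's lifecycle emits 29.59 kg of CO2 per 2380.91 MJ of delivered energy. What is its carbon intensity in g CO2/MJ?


CI = CO2 * 1000 / E
= 29.59 * 1000 / 2380.91
= 12.4280 g CO2/MJ

12.4280 g CO2/MJ


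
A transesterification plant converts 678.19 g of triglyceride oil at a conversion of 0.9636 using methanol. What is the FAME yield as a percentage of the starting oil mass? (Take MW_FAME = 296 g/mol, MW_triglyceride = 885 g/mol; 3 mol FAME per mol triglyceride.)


m_FAME = oil * conv * (3 * 296 / 885) = oil * conv * (888/885)
= 678.19 * 0.9636 * 888 / 885
= 655.7192 g
Y = m_FAME / oil * 100 = conv * (888/885) * 100
= 0.9636 * 888 / 885 * 100
= 96.69%

96.69%


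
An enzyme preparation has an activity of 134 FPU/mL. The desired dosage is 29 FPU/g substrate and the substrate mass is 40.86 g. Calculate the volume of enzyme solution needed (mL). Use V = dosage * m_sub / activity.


V = dosage * m_sub / activity
V = 29 * 40.86 / 134
V = 8.8428 mL

8.8428 mL


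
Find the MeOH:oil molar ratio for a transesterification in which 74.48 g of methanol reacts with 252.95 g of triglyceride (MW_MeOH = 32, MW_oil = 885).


Molar ratio = n_MeOH / n_oil = (MeOH/32) / (oil/885) = (MeOH * 885) / (32 * oil)
= (74.48 * 885) / (32 * 252.95)
= 8.1433

8.1433


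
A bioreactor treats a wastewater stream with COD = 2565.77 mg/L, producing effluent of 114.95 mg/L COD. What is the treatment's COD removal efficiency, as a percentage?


eta = (COD_in - COD_out) / COD_in * 100
= (2565.77 - 114.95) / 2565.77 * 100
= 95.5199%

95.5199%


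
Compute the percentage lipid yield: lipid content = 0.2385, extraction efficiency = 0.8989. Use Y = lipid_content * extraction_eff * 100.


Y = lipid_content * extraction_eff * 100
= 0.2385 * 0.8989 * 100
= 21.4388%

21.4388%


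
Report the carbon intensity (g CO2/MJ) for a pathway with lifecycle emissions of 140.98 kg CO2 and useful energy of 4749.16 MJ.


CI = CO2 * 1000 / E
= 140.98 * 1000 / 4749.16
= 29.6852 g CO2/MJ

29.6852 g CO2/MJ


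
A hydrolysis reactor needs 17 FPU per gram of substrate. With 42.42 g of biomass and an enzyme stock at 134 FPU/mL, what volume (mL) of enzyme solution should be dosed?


V = dosage * m_sub / activity
V = 17 * 42.42 / 134
V = 5.3816 mL

5.3816 mL


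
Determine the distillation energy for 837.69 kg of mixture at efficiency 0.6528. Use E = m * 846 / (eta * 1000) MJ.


E = m * 846 / (eta * 1000)
= 837.69 * 846 / (0.6528 * 1000)
= 1085.6093 MJ

1085.6093 MJ


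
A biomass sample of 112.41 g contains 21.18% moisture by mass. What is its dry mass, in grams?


Wd = Ww * (1 - MC/100)
= 112.41 * (1 - 21.18/100)
= 88.6016 g

88.6016 g


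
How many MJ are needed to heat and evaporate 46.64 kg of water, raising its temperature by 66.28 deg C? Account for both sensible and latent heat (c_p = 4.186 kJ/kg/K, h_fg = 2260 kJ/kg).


E = m_water * (4.186 * dT + 2260) / 1000
= 46.64 * (4.186 * 66.28 + 2260) / 1000
= 118.3466 MJ

118.3466 MJ


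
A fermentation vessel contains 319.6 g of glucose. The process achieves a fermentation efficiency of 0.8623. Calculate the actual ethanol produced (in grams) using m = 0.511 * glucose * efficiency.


Actual ethanol: m = 0.511 * 319.6 * 0.8623
m = 140.8270 g

140.8270 g


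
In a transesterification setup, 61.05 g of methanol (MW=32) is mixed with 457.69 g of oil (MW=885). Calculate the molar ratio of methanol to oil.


Molar ratio = n_MeOH / n_oil = (MeOH/32) / (oil/885) = (MeOH * 885) / (32 * oil)
= (61.05 * 885) / (32 * 457.69)
= 3.6890

3.6890


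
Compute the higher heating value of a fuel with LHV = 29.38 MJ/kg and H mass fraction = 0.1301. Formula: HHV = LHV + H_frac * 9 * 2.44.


HHV = LHV + H_frac * 9 * 2.44
= 29.38 + 0.1301 * 9 * 2.44
= 32.2370 MJ/kg

32.2370 MJ/kg


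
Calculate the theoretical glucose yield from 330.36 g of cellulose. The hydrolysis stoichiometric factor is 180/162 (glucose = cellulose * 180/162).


glucose = cellulose * 180/162
= 330.36 * 180/162
= 367.0667 g

367.0667 g


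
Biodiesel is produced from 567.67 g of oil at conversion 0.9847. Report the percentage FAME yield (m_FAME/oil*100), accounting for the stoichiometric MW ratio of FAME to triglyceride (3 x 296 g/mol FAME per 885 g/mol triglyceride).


m_FAME = oil * conv * (3 * 296 / 885) = oil * conv * (888/885)
= 567.67 * 0.9847 * 888 / 885
= 560.8795 g
Y = m_FAME / oil * 100 = conv * (888/885) * 100
= 0.9847 * 888 / 885 * 100
= 98.80%

98.80%


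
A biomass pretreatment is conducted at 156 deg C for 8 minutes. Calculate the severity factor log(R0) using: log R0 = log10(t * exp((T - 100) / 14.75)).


logR0 = log10(t * exp((T - 100) / 14.75))
= log10(8 * exp((156 - 100) / 14.75))
= 2.5519

2.5519


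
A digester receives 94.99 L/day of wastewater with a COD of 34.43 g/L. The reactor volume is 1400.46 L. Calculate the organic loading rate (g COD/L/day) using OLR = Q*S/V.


OLR = Q * S / V
= 94.99 * 34.43 / 1400.46
= 2.3353 g/L/day

2.3353 g/L/day


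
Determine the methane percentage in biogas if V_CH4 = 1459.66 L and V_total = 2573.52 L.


CH4% = V_CH4 / V_total * 100
= 1459.66 / 2573.52 * 100
= 56.7184%

56.7184%


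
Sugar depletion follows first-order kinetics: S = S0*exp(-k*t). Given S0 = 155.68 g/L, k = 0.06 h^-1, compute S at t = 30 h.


S = S0 * exp(-k * t)
S = 155.68 * exp(-0.06 * 30)
S = 25.7337 g/L

25.7337 g/L


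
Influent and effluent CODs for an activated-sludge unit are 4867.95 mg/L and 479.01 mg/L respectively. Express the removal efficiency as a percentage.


eta = (COD_in - COD_out) / COD_in * 100
= (4867.95 - 479.01) / 4867.95 * 100
= 90.1599%

90.1599%


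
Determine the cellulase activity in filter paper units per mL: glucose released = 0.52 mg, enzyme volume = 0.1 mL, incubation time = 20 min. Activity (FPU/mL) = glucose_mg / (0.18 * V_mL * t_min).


Activity = glucose_mg / (0.18 mg/umol * V_mL * t_min)
= 0.52 / (0.18 * 0.1 * 20)
= 1.4444 FPU/mL

1.4444 FPU/mL


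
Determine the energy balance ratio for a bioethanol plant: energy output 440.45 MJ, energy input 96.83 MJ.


EROI = E_out / E_in
= 440.45 / 96.83
= 4.5487

4.5487


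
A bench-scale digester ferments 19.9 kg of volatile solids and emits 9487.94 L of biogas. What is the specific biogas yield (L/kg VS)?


Y = V / VS
= 9487.94 / 19.9
= 476.7809 L/kg VS

476.7809 L/kg VS


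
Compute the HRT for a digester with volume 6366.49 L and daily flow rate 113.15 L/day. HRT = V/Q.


HRT = V / Q
= 6366.49 / 113.15
= 56.2659 days

56.2659 days


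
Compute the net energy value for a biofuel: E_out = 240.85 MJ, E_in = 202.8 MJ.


NEV = E_out - E_in
= 240.85 - 202.8
= 38.0500 MJ

38.0500 MJ


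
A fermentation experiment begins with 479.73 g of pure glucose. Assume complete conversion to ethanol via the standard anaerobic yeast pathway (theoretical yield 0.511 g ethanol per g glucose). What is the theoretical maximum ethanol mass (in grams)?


Theoretical ethanol yield: m_EtOH = 0.511 * m_glucose
m_EtOH = 0.511 * 479.73 = 245.1420 g

245.1420 g


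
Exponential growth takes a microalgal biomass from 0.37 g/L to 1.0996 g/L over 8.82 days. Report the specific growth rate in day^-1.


mu = ln(X2/X1) / dt
= ln(1.0996/0.37) / 8.82
= 0.1235 per day

0.1235 per day


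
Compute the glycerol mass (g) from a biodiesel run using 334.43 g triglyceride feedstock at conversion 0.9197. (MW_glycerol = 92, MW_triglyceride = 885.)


glycerol = oil * conv * (92/885)
= 334.43 * 0.9197 * 92 / 885
= 31.9739 g

31.9739 g


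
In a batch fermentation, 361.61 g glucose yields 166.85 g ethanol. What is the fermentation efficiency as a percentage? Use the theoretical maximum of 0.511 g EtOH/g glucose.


Fermentation efficiency = (actual / (0.511 * glucose)) * 100
= (166.85 / (0.511 * 361.61)) * 100
= 90.2952%

90.2952%


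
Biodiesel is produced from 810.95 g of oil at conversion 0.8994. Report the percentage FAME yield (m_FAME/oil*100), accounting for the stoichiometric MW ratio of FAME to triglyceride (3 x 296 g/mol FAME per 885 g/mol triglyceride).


m_FAME = oil * conv * (3 * 296 / 885) = oil * conv * (888/885)
= 810.95 * 0.8994 * 888 / 885
= 731.8409 g
Y = m_FAME / oil * 100 = conv * (888/885) * 100
= 0.8994 * 888 / 885 * 100
= 90.24%

90.24%


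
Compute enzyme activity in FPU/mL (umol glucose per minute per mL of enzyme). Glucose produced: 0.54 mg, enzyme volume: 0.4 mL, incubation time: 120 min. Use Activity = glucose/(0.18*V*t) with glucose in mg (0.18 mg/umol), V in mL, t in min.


Activity = glucose_mg / (0.18 mg/umol * V_mL * t_min)
= 0.54 / (0.18 * 0.4 * 120)
= 0.0625 FPU/mL

0.0625 FPU/mL


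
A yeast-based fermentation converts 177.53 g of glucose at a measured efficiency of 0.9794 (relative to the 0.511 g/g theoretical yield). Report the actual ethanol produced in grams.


Actual ethanol: m = 0.511 * 177.53 * 0.9794
m = 88.8490 g

88.8490 g


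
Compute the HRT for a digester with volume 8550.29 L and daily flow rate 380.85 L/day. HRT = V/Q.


HRT = V / Q
= 8550.29 / 380.85
= 22.4505 days

22.4505 days


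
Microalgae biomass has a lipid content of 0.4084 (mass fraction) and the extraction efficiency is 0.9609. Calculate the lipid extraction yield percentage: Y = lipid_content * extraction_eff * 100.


Y = lipid_content * extraction_eff * 100
= 0.4084 * 0.9609 * 100
= 39.2432%

39.2432%


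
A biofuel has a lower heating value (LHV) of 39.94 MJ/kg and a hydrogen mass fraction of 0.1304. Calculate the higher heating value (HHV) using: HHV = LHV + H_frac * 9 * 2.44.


HHV = LHV + H_frac * 9 * 2.44
= 39.94 + 0.1304 * 9 * 2.44
= 42.8036 MJ/kg

42.8036 MJ/kg


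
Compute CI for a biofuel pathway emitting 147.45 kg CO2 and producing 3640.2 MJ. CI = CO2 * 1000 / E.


CI = CO2 * 1000 / E
= 147.45 * 1000 / 3640.2
= 40.5060 g CO2/MJ

40.5060 g CO2/MJ


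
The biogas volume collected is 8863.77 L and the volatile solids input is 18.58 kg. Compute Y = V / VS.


Y = V / VS
= 8863.77 / 18.58
= 477.0597 L/kg VS

477.0597 L/kg VS


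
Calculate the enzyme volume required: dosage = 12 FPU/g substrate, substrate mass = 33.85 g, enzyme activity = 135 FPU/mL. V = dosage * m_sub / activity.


V = dosage * m_sub / activity
V = 12 * 33.85 / 135
V = 3.0089 mL

3.0089 mL


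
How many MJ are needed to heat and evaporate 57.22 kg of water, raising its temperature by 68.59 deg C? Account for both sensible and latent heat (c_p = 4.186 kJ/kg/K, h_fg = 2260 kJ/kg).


E = m_water * (4.186 * dT + 2260) / 1000
= 57.22 * (4.186 * 68.59 + 2260) / 1000
= 145.7461 MJ

145.7461 MJ


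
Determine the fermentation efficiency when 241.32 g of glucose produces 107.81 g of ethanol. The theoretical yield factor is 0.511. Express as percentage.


Fermentation efficiency = (actual / (0.511 * glucose)) * 100
= (107.81 / (0.511 * 241.32)) * 100
= 87.4268%

87.4268%


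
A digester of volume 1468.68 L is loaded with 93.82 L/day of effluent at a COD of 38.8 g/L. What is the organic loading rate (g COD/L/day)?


OLR = Q * S / V
= 93.82 * 38.8 / 1468.68
= 2.4786 g/L/day

2.4786 g/L/day


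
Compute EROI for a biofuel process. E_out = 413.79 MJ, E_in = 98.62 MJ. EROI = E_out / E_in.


EROI = E_out / E_in
= 413.79 / 98.62
= 4.1958

4.1958


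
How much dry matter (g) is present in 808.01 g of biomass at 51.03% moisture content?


Wd = Ww * (1 - MC/100)
= 808.01 * (1 - 51.03/100)
= 395.6825 g

395.6825 g


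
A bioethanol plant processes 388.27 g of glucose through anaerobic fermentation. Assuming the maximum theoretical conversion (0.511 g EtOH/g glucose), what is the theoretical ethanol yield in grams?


Theoretical ethanol yield: m_EtOH = 0.511 * m_glucose
m_EtOH = 0.511 * 388.27 = 198.4060 g

198.4060 g


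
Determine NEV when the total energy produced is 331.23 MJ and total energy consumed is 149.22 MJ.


NEV = E_out - E_in
= 331.23 - 149.22
= 182.0100 MJ

182.0100 MJ


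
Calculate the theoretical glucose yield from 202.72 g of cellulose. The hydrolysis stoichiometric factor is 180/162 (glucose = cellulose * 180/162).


glucose = cellulose * 180/162
= 202.72 * 180/162
= 225.2444 g

225.2444 g


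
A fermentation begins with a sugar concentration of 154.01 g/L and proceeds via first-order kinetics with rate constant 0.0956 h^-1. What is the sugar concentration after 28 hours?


S = S0 * exp(-k * t)
S = 154.01 * exp(-0.0956 * 28)
S = 10.5933 g/L

10.5933 g/L


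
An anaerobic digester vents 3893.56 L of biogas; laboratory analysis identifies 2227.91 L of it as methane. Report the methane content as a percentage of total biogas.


CH4% = V_CH4 / V_total * 100
= 2227.91 / 3893.56 * 100
= 57.2204%

57.2204%


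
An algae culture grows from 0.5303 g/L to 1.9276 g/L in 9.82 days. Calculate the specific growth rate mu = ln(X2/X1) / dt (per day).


mu = ln(X2/X1) / dt
= ln(1.9276/0.5303) / 9.82
= 0.1314 per day

0.1314 per day


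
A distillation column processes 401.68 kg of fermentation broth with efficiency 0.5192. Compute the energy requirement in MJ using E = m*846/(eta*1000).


E = m * 846 / (eta * 1000)
= 401.68 * 846 / (0.5192 * 1000)
= 654.5094 MJ

654.5094 MJ


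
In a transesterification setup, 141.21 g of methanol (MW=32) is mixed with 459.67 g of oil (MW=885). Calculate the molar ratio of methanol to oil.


Molar ratio = n_MeOH / n_oil = (MeOH/32) / (oil/885) = (MeOH * 885) / (32 * oil)
= (141.21 * 885) / (32 * 459.67)
= 8.4960

8.4960


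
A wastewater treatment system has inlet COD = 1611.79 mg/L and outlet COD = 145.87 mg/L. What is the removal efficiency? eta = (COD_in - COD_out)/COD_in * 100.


eta = (COD_in - COD_out) / COD_in * 100
= (1611.79 - 145.87) / 1611.79 * 100
= 90.9498%

90.9498%


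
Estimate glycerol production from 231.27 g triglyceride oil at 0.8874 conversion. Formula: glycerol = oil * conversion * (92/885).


glycerol = oil * conv * (92/885)
= 231.27 * 0.8874 * 92 / 885
= 21.3345 g

21.3345 g


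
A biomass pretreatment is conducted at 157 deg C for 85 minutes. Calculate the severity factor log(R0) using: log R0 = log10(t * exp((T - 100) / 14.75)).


logR0 = log10(t * exp((T - 100) / 14.75))
= log10(85 * exp((157 - 100) / 14.75))
= 3.6077

3.6077


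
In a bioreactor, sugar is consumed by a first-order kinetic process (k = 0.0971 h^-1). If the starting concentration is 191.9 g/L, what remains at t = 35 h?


S = S0 * exp(-k * t)
S = 191.9 * exp(-0.0971 * 35)
S = 6.4139 g/L

6.4139 g/L


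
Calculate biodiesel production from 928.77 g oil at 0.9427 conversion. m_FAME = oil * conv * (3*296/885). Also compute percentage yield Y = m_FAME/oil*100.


m_FAME = oil * conv * (3 * 296 / 885) = oil * conv * (888/885)
= 928.77 * 0.9427 * 888 / 885
= 878.5195 g
Y = m_FAME / oil * 100 = conv * (888/885) * 100
= 0.9427 * 888 / 885 * 100
= 94.59%

878.5195 g FAME; Y = 94.59%


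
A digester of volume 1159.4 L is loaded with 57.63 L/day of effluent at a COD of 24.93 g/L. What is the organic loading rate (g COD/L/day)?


OLR = Q * S / V
= 57.63 * 24.93 / 1159.4
= 1.2392 g/L/day

1.2392 g/L/day


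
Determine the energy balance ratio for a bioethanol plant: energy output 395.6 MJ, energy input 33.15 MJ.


EROI = E_out / E_in
= 395.6 / 33.15
= 11.9336

11.9336


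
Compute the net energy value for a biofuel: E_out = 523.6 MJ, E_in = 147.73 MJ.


NEV = E_out - E_in
= 523.6 - 147.73
= 375.8700 MJ

375.8700 MJ


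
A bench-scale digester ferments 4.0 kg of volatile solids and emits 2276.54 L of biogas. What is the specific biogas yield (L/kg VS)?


Y = V / VS
= 2276.54 / 4.0
= 569.1350 L/kg VS

569.1350 L/kg VS


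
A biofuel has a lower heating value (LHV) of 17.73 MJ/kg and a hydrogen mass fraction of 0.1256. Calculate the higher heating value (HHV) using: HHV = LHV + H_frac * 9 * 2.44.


HHV = LHV + H_frac * 9 * 2.44
= 17.73 + 0.1256 * 9 * 2.44
= 20.4882 MJ/kg

20.4882 MJ/kg


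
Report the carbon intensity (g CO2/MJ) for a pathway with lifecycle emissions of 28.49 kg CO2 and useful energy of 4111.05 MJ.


CI = CO2 * 1000 / E
= 28.49 * 1000 / 4111.05
= 6.9301 g CO2/MJ

6.9301 g CO2/MJ
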